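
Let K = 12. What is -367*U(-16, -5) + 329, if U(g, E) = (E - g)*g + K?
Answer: 60517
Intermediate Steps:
U(g, E) = 12 + g*(E - g) (U(g, E) = (E - g)*g + 12 = g*(E - g) + 12 = 12 + g*(E - g))
-367*U(-16, -5) + 329 = -367*(12 - 1*(-16)² - 5*(-16)) + 329 = -367*(12 - 1*256 + 80) + 329 = -367*(12 - 256 + 80) + 329 = -367*(-164) + 329 = 60188 + 329 = 60517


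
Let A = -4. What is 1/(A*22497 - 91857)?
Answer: -1/181845 ≈ -5.4992e-6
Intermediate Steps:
1/(A*22497 - 91857) = 1/(-4*22497 - 91857) = 1/(-89988 - 91857) = 1/(-181845) = -1/181845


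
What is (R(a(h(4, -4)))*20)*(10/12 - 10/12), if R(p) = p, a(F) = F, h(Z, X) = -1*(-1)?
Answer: 0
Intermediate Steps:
h(Z, X) = 1
(R(a(h(4, -4)))*20)*(10/12 - 10/12) = (1*20)*(10/12 - 10/12) = 20*(10*(1/12) - 10*1/12) = 20*(5/6 - 5/6) = 20*0 = 0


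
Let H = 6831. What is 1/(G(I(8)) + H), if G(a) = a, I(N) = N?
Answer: 1/6839 ≈ 0.00014622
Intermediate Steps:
1/(G(I(8)) + H) = 1/(8 + 6831) = 1/6839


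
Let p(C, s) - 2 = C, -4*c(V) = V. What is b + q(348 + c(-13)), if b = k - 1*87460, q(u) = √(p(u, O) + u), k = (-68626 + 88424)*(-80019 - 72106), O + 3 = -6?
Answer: -3011858210 + √2818/2 ≈ -3.0119e+9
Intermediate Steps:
O = -9 (O = -3 - 6 = -9)
k = -3011770750 (k = 19798*(-152125) = -3011770750)
c(V) = -V/4
p(C, s) = 2 + C
q(u) = √(2 + 2*u) (q(u) = √((2 + u) + u) = √(2 + 2*u))
b = -3011858210 (b = -3011770750 - 1*87460 = -3011770750 - 87460 = -3011858210)
b + q(348 + c(-13)) = -3011858210 + √(2 + 2*(348 - ¼*(-13))) = -3011858210 + √(2 + 2*(348 + 13/4)) = -3011858210 + √(2 + 2*(1405/4)) = -3011858210 + √(2 + 1405/2) = -3011858210 + √(1409/2) = -3011858210 + √2818/2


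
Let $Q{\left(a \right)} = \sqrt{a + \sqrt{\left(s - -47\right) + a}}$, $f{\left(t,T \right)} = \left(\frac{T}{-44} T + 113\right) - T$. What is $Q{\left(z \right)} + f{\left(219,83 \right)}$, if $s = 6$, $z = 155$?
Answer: $- \frac{5569}{44} + \sqrt{155 + 4 \sqrt{13}} \approx -113.55$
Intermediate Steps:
$f{\left(t,T \right)} = 113 - T - \frac{T^{2}}{44}$ ($f{\left(t,T \right)} = \left(T \left(- \frac{1}{44}\right) T + 113\right) - T = \left(- \frac{T}{44} T + 113\right) - T = \left(- \frac{T^{2}}{44} + 113\right) - T = \left(113 - \frac{T^{2}}{44}\right) - T = 113 - T - \frac{T^{2}}{44}$)
$Q{\left(a \right)} = \sqrt{a + \sqrt{53 + a}}$ ($Q{\left(a \right)} = \sqrt{a + \sqrt{\left(6 - -47\right) + a}} = \sqrt{a + \sqrt{\left(6 + 47\right) + a}} = \sqrt{a + \sqrt{53 + a}}$)
$Q{\left(z \right)} + f{\left(219,83 \right)} = \sqrt{155 + \sqrt{53 + 155}} - \left(-30 + \frac{6889}{44}\right) = \sqrt{155 + \sqrt{208}} - \frac{5569}{44} = \sqrt{155 + 4 \sqrt{13}} - \frac{5569}{44} = - \frac{5569}{44} + \sqrt{155 + 4 \sqrt{13}}$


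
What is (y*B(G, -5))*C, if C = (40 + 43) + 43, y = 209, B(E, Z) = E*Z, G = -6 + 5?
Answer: 131670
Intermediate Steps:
G = -1
C = 126 (C = 83 + 43 = 126)
(y*B(G, -5))*C = (209*(-1*(-5)))*126 = (209*5)*126 = 1045*126 = 131670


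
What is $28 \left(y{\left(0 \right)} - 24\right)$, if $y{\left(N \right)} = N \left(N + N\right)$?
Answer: $-672$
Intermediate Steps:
$y{\left(N \right)} = 2 N^{2}$ ($y{\left(N \right)} = N 2 N = 2 N^{2}$)
$28 \left(y{\left(0 \right)} - 24\right) = 28 \left(2 \cdot 0^{2} - 24\right) = 28 \left(2 \cdot 0 - 24\right) = 28 \left(0 - 24\right) = 28 \left(-24\right) = -672$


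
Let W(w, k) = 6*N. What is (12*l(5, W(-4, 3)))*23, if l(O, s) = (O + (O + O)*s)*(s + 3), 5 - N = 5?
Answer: 4140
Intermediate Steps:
N = 0 (N = 5 - 1*5 = 5 - 5 = 0)
W(w, k) = 0 (W(w, k) = 6*0 = 0)
l(O, s) = (3 + s)*(O + 2*O*s) (l(O, s) = (O + (2*O)*s)*(3 + s) = (O + 2*O*s)*(3 + s) = (3 + s)*(O + 2*O*s))
(12*l(5, W(-4, 3)))*23 = (12*(5*(3 + 2*0² + 7*0)))*23 = (12*(5*(3 + 2*0 + 0)))*23 = (12*(5*(3 + 0 + 0)))*23 = (12*(5*3))*23 = (12*15)*23 = 180*23 = 4140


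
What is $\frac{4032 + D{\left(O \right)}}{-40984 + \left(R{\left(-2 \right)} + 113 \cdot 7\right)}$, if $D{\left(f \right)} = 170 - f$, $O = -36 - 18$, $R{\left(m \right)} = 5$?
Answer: $- \frac{1064}{10047} \approx -0.1059$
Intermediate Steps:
$O = -54$
$\frac{4032 + D{\left(O \right)}}{-40984 + \left(R{\left(-2 \right)} + 113 \cdot 7\right)} = \frac{4032 + \left(170 - -54\right)}{-40984 + \left(5 + 113 \cdot 7\right)} = \frac{4032 + \left(170 + 54\right)}{-40984 + \left(5 + 791\right)} = \frac{4032 + 224}{-40984 + 796} = \frac{4256}{-40188} = 4256 \left(- \frac{1}{40188}\right) = - \frac{1064}{10047}$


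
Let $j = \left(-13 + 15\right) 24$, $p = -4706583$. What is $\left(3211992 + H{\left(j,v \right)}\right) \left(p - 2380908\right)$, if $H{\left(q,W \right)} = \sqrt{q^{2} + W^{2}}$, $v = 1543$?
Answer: $-22764964392072 - 7087491 \sqrt{2383153} \approx -2.2776 \cdot 10^{13}$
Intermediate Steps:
$j = 48$ ($j = 2 \cdot 24 = 48$)
$H{\left(q,W \right)} = \sqrt{W^{2} + q^{2}}$
$\left(3211992 + H{\left(j,v \right)}\right) \left(p - 2380908\right) = \left(3211992 + \sqrt{1543^{2} + 48^{2}}\right) \left(-4706583 - 2380908\right) = \left(3211992 + \sqrt{2380849 + 2304}\right) \left(-7087491\right) = \left(3211992 + \sqrt{2383153}\right) \left(-7087491\right) = -22764964392072 - 7087491 \sqrt{2383153}$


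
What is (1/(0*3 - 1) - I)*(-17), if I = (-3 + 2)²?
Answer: 34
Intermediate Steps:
I = 1 (I = (-1)² = 1)
(1/(0*3 - 1) - I)*(-17) = (1/(0*3 - 1) - 1*1)*(-17) = (1/(0 - 1) - 1)*(-17) = (1/(-1) - 1)*(-17) = (-1 - 1)*(-17) = -2*(-17) = 34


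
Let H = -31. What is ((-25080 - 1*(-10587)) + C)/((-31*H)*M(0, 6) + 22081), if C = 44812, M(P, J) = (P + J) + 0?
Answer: 30319/27847 ≈ 1.0888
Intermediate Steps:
M(P, J) = J + P (M(P, J) = (J + P) + 0 = J + P)
((-25080 - 1*(-10587)) + C)/((-31*H)*M(0, 6) + 22081) = ((-25080 - 1*(-10587)) + 44812)/((-31*(-31))*(6 + 0) + 22081) = ((-25080 + 10587) + 44812)/(961*6 + 22081) = (-14493 + 44812)/(5766 + 22081) = 30319/27847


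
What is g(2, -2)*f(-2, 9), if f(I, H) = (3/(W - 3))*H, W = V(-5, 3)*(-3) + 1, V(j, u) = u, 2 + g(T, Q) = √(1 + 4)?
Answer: 54/11 - 27*√5/11 ≈ -0.57944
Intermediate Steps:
g(T, Q) = -2 + √5 (g(T, Q) = -2 + √(1 + 4) = -2 + √5)
W = -8 (W = 3*(-3) + 1 = -9 + 1 = -8)
f(I, H) = -3*H/11 (f(I, H) = (3/(-8 - 3))*H = (3/(-11))*H = (3*(-1/11))*H = -3*H/11)
g(2, -2)*f(-2, 9) = (-2 + √5)*(-3/11*9) = (-2 + √5)*(-27/11) = 54/11 - 27*√5/11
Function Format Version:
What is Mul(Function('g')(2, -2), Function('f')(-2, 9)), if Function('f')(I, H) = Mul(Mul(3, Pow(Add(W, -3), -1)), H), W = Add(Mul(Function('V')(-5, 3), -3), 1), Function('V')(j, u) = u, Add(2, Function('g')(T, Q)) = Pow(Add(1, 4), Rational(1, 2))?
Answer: Add(Rational(54, 11), Mul(Rational(-27, 11), Pow(5, Rational(1, 2)))) ≈ -0.57944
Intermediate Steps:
Function('g')(T, Q) = Add(-2, Pow(5, Rational(1, 2))) (Function('g')(T, Q) = Add(-2, Pow(Add(1, 4), Rational(1, 2))) = Add(-2, Pow(5, Rational(1, 2))))
W = -8 (W = Add(Mul(3, -3), 1) = Add(-9, 1) = -8)
Function('f')(I, H) = Mul(Rational(-3, 11), H) (Function('f')(I, H) = Mul(Mul(3, Pow(Add(-8, -3), -1)), H) = Mul(Mul(3, Pow(-11, -1)), H) = Mul(Mul(3, Rational(-1, 11)), H) = Mul(Rational(-3, 11), H))
Mul(Function('g')(2, -2), Function('f')(-2, 9)) = Mul(Add(-2, Pow(5, Rational(1, 2))), Mul(Rational(-3, 11), 9)) = Mul(Add(-2, Pow(5, Rational(1, 2))), Rational(-27, 11)) = Add(Rational(54, 11), Mul(Rational(-27, 11), Pow(5, Rational(1, 2))))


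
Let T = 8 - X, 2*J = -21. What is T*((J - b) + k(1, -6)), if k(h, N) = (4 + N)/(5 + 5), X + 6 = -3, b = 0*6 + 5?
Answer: -2669/10 ≈ -266.90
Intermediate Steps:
J = -21/2 (J = (½)*(-21) = -21/2 ≈ -10.500)
b = 5 (b = 0 + 5 = 5)
X = -9 (X = -6 - 3 = -9)
k(h, N) = ⅖ + N/10 (k(h, N) = (4 + N)/10 = (4 + N)*(⅒) = ⅖ + N/10)
T = 17 (T = 8 - 1*(-9) = 8 + 9 = 17)
T*((J - b) + k(1, -6)) = 17*((-21/2 - 1*5) + (⅖ + (⅒)*(-6))) = 17*((-21/2 - 5) + (⅖ - ⅗)) = 17*(-31/2 - ⅕) = 17*(-157/10) = -2669/10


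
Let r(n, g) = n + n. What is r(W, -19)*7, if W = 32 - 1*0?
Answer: 448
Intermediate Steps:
W = 32 (W = 32 + 0 = 32)
r(n, g) = 2*n
r(W, -19)*7 = (2*32)*7 = 64*7 = 448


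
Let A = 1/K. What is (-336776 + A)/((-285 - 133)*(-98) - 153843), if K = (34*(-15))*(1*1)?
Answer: 171755761/57568290 ≈ 2.9835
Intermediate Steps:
K = -510 (K = -510*1 = -510)
A = -1/510 (A = 1/(-510) = -1/510 ≈ -0.0019608)
(-336776 + A)/((-285 - 133)*(-98) - 153843) = (-336776 - 1/510)/((-285 - 133)*(-98) - 153843) = -171755761/(510*(-418*(-98) - 153843)) = -171755761/(510*(40964 - 153843)) = -171755761/510/(-112879) = -171755761/510*(-1/112879) = 171755761/57568290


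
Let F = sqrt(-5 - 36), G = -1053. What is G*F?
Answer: -1053*I*sqrt(41) ≈ -6742.5*I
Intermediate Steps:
F = I*sqrt(41) (F = sqrt(-41) = I*sqrt(41) ≈ 6.4031*I)
G*F = -1053*I*sqrt(41)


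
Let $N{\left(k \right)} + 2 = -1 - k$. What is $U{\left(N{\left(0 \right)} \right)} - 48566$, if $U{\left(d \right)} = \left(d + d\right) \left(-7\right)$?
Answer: $-48524$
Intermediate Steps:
$N{\left(k \right)} = -3 - k$ ($N{\left(k \right)} = -2 - \left(1 + k\right) = -3 - k$)
$U{\left(d \right)} = - 14 d$ ($U{\left(d \right)} = 2 d \left(-7\right) = - 14 d$)
$U{\left(N{\left(0 \right)} \right)} - 48566 = - 14 \left(-3 - 0\right) - 48566 = - 14 \left(-3 + 0\right) - 48566 = \left(-14\right) \left(-3\right) - 48566 = 42 - 48566 = -48524$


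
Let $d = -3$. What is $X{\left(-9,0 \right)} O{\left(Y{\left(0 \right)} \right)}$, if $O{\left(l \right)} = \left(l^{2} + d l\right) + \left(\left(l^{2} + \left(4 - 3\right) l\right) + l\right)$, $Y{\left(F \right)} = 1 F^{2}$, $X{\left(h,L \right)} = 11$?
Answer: $0$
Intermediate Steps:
$Y{\left(F \right)} = F^{2}$
$O{\left(l \right)} = - l + 2 l^{2}$ ($O{\left(l \right)} = \left(l^{2} - 3 l\right) + \left(\left(l^{2} + \left(4 - 3\right) l\right) + l\right) = \left(l^{2} - 3 l\right) + \left(\left(l^{2} + 1 l\right) + l\right) = \left(l^{2} - 3 l\right) + \left(\left(l^{2} + l\right) + l\right) = \left(l^{2} - 3 l\right) + \left(\left(l + l^{2}\right) + l\right) = \left(l^{2} - 3 l\right) + \left(l^{2} + 2 l\right) = - l + 2 l^{2}$)
$X{\left(-9,0 \right)} O{\left(Y{\left(0 \right)} \right)} = 11 \cdot 0^{2} \left(-1 + 2 \cdot 0^{2}\right) = 11 \cdot 0 \left(-1 + 2 \cdot 0\right) = 11 \cdot 0 \left(-1 + 0\right) = 11 \cdot 0 \left(-1\right) = 11 \cdot 0 = 0$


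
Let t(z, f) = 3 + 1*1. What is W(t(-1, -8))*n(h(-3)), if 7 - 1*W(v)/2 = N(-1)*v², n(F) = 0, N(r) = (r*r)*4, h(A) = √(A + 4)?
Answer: 0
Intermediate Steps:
h(A) = √(4 + A)
t(z, f) = 4 (t(z, f) = 3 + 1 = 4)
N(r) = 4*r² (N(r) = r²*4 = 4*r²)
W(v) = 14 - 8*v² (W(v) = 14 - 2*4*(-1)²*v² = 14 - 2*4*1*v² = 14 - 8*v²)
W(t(-1, -8))*n(h(-3)) = (14 - 8*4²)*0 = (14 - 8*16)*0 = (14 - 128)*0 = -114*0 = 0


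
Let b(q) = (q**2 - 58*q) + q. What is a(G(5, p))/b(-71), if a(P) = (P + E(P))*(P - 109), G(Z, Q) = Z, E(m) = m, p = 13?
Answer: -65/568 ≈ -0.11444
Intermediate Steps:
a(P) = 2*P*(-109 + P) (a(P) = (P + P)*(P - 109) = (2*P)*(-109 + P) = 2*P*(-109 + P))
b(q) = q**2 - 57*q
a(G(5, p))/b(-71) = (2*5*(-109 + 5))/((-71*(-57 - 71))) = (2*5*(-104))/((-71*(-128))) = -1040/9088 = -1040*1/9088 = -65/568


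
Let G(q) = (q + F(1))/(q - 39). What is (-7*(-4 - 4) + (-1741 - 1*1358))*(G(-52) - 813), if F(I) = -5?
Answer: 224956818/91 ≈ 2.4721e+6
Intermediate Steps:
G(q) = (-5 + q)/(-39 + q) (G(q) = (q - 5)/(q - 39) = (-5 + q)/(-39 + q))
(-7*(-4 - 4) + (-1741 - 1*1358))*(G(-52) - 813) = (-7*(-4 - 4) + (-1741 - 1*1358))*((-5 - 52)/(-39 - 52) - 813) = (-7*(-8) + (-1741 - 1358))*(-57/(-91) - 813) = (56 - 3099)*(-1/91*(-57) - 813) = -3043*(57/91 - 813) = -3043*(-73926/91) = 224956818/91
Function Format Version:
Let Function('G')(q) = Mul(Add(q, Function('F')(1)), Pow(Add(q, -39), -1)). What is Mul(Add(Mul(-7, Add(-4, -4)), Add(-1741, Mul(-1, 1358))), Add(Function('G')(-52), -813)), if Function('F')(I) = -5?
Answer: Rational(224956818, 91) ≈ 2.4721e+6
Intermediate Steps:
Function('G')(q) = Mul(Pow(Add(-39, q), -1), Add(-5, q)) (Function('G')(q) = Mul(Add(q, -5), Pow(Add(q, -39), -1)) = Mul(Add(-5, q), Pow(Add(-39, q), -1)) = Mul(Pow(Add(-39, q), -1), Add(-5, q)))
Mul(Add(Mul(-7, Add(-4, -4)), Add(-1741, Mul(-1, 1358))), Add(Function('G')(-52), -813)) = Mul(Add(Mul(-7, Add(-4, -4)), Add(-1741, Mul(-1, 1358))), Add(Mul(Pow(Add(-39, -52), -1), Add(-5, -52)), -813)) = Mul(Add(Mul(-7, -8), Add(-1741, -1358)), Add(Mul(Pow(-91, -1), -57), -813)) = Mul(Add(56, -3099), Add(Mul(Rational(-1, 91), -57), -813)) = Mul(-3043, Add(Rational(57, 91), -813)) = Mul(-3043, Rational(-73926, 91)) = Rational(224956818, 91)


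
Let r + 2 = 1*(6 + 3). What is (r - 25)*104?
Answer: -1872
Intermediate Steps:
r = 7 (r = -2 + 1*(6 + 3) = -2 + 1*9 = -2 + 9 = 7)
(r - 25)*104 = (7 - 25)*104 = -18*104 = -1872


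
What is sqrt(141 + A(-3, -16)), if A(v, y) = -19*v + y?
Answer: sqrt(182) ≈ 13.491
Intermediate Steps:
A(v, y) = y - 19*v
sqrt(141 + A(-3, -16)) = sqrt(141 + (-16 - 19*(-3))) = sqrt(141 + (-16 + 57)) = sqrt(141 + 41) = sqrt(182)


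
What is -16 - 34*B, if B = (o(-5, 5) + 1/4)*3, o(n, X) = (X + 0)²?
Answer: -5183/2 ≈ -2591.5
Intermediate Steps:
o(n, X) = X²
B = 303/4 (B = (5² + 1/4)*3 = (25 + ¼)*3 = (101/4)*3 = 303/4 ≈ 75.750)
-16 - 34*B = -16 - 34*303/4 = -16 - 5151/2 = -5183/2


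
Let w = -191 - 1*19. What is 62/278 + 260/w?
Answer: -2963/2919 ≈ -1.0151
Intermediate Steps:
w = -210 (w = -191 - 19 = -210)
62/278 + 260/w = 62/278 + 260/(-210) = 62*(1/278) + 260*(-1/210) = 31/139 - 26/21 = -2963/2919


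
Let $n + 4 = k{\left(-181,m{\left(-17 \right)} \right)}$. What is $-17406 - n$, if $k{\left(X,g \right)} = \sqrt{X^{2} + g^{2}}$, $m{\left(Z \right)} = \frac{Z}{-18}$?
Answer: $-17402 - \frac{\sqrt{10614853}}{18} \approx -17583.0$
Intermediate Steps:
$m{\left(Z \right)} = - \frac{Z}{18}$ ($m{\left(Z \right)} = Z \left(- \frac{1}{18}\right) = - \frac{Z}{18}$)
$n = -4 + \frac{\sqrt{10614853}}{18}$ ($n = -4 + \sqrt{\left(-181\right)^{2} + \left(\left(- \frac{1}{18}\right) \left(-17\right)\right)^{2}} = -4 + \sqrt{32761 + \left(\frac{17}{18}\right)^{2}} = -4 + \sqrt{32761 + \frac{289}{324}} = -4 + \sqrt{\frac{10614853}{324}} = -4 + \frac{\sqrt{10614853}}{18} \approx 177.0$)
$-17406 - n = -17406 - \left(-4 + \frac{\sqrt{10614853}}{18}\right) = -17406 + \left(4 - \frac{\sqrt{10614853}}{18}\right) = -17402 - \frac{\sqrt{10614853}}{18}$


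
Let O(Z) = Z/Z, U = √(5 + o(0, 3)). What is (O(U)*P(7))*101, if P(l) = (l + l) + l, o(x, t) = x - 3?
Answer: 2121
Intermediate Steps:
o(x, t) = -3 + x
U = √2 (U = √(5 + (-3 + 0)) = √(5 - 3) = √2 ≈ 1.4142)
P(l) = 3*l (P(l) = 2*l + l = 3*l)
O(Z) = 1
(O(U)*P(7))*101 = (1*(3*7))*101 = (1*21)*101 = 21*101 = 2121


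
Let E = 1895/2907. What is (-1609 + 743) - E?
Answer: -2519357/2907 ≈ -866.65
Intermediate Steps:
E = 1895/2907 (E = 1895*(1/2907) = 1895/2907 ≈ 0.65187)
(-1609 + 743) - E = (-1609 + 743) - 1*1895/2907 = -866 - 1895/2907 = -2519357/2907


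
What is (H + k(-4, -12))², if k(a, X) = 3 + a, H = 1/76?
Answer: 5625/5776 ≈ 0.97386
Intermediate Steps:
H = 1/76 ≈ 0.013158
(H + k(-4, -12))² = (1/76 + (3 - 4))² = (1/76 - 1)² = (-75/76)² = 5625/5776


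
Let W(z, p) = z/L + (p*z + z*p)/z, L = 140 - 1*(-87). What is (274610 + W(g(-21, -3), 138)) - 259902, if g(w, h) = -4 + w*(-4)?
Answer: 3401448/227 ≈ 14984.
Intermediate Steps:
g(w, h) = -4 - 4*w
L = 227 (L = 140 + 87 = 227)
W(z, p) = 2*p + z/227 (W(z, p) = z/227 + (p*z + z*p)/z = z*(1/227) + (p*z + p*z)/z = z/227 + (2*p*z)/z = z/227 + 2*p = 2*p + z/227)
(274610 + W(g(-21, -3), 138)) - 259902 = (274610 + (2*138 + (-4 - 4*(-21))/227)) - 259902 = (274610 + (276 + (-4 + 84)/227)) - 259902 = (274610 + (276 + (1/227)*80)) - 259902 = (274610 + (276 + 80/227)) - 259902 = (274610 + 62732/227) - 259902 = 62399202/227 - 259902 = 3401448/227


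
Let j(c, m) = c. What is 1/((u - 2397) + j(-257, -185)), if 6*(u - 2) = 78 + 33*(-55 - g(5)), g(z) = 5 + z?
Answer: -2/5993 ≈ -0.00033372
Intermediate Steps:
u = -685/2 (u = 2 + (78 + 33*(-55 - (5 + 5)))/6 = 2 + (78 + 33*(-55 - 1*10))/6 = 2 + (78 + 33*(-55 - 10))/6 = 2 + (78 + 33*(-65))/6 = 2 + (78 - 2145)/6 = 2 + (⅙)*(-2067) = 2 - 689/2 = -685/2 ≈ -342.50)
1/((u - 2397) + j(-257, -185)) = 1/((-685/2 - 2397) - 257) = 1/(-5479/2 - 257) = 1/(-5993/2) = -2/5993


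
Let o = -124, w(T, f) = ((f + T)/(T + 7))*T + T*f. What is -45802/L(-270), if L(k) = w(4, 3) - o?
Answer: -251911/762 ≈ -330.59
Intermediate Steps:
w(T, f) = T*f + T*(T + f)/(7 + T) (w(T, f) = ((T + f)/(7 + T))*T + T*f = T*(T + f)/(7 + T) + T*f = T*f + T*(T + f)/(7 + T))
L(k) = 1524/11 (L(k) = 4*(4 + 8*3 + 4*3)/(7 + 4) - 1*(-124) = 4*(4 + 24 + 12)/11 + 124 = 4*(1/11)*40 + 124 = 160/11 + 124 = 1524/11)
-45802/L(-270) = -45802/1524/11 = -45802*11/1524 = -251911/762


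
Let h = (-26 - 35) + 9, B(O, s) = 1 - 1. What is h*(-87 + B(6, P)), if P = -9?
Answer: 4524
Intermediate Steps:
B(O, s) = 0
h = -52 (h = -61 + 9 = -52)
h*(-87 + B(6, P)) = -52*(-87 + 0) = -52*(-87) = 4524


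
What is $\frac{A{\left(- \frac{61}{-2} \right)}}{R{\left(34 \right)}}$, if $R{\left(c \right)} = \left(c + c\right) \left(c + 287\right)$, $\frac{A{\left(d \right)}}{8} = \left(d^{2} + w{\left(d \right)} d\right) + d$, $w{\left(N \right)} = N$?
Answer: $\frac{3782}{5457} \approx 0.69306$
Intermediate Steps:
$A{\left(d \right)} = 8 d + 16 d^{2}$ ($A{\left(d \right)} = 8 \left(\left(d^{2} + d d\right) + d\right) = 8 \left(\left(d^{2} + d^{2}\right) + d\right) = 8 \left(2 d^{2} + d\right) = 8 \left(d + 2 d^{2}\right) = 8 d + 16 d^{2}$)
$R{\left(c \right)} = 2 c \left(287 + c\right)$
$\frac{A{\left(- \frac{61}{-2} \right)}}{R{\left(34 \right)}} = \frac{8 \left(- \frac{61}{-2}\right) \left(1 + 2 \left(- \frac{61}{-2}\right)\right)}{2 \cdot 34 \left(287 + 34\right)} = \frac{8 \left(\left(-61\right) \left(- \frac{1}{2}\right)\right) \left(1 + 2 \left(\left(-61\right) \left(- \frac{1}{2}\right)\right)\right)}{2 \cdot 34 \cdot 321} = \frac{8 \cdot \frac{61}{2} \left(1 + 2 \cdot \frac{61}{2}\right)}{21828} = 8 \cdot \frac{61}{2} \left(1 + 61\right) \frac{1}{21828} = 8 \cdot \frac{61}{2} \cdot 62 \cdot \frac{1}{21828} = 15128 \cdot \frac{1}{21828} = \frac{3782}{5457}$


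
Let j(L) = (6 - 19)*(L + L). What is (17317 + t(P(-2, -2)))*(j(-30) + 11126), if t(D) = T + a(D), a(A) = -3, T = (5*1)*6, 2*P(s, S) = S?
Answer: 206497664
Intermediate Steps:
P(s, S) = S/2
T = 30 (T = 5*6 = 30)
j(L) = -26*L
t(D) = 27 (t(D) = 30 - 3 = 27)
(17317 + t(P(-2, -2)))*(j(-30) + 11126) = (17317 + 27)*(-26*(-30) + 11126) = 17344*(780 + 11126) = 17344*11906 = 206497664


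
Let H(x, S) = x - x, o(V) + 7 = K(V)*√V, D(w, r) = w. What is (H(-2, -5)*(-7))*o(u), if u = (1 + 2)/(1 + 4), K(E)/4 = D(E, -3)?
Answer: 0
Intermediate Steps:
K(E) = 4*E
u = ⅗ (u = 3/5 = 3*(⅕) = ⅗ ≈ 0.60000)
o(V) = -7 + 4*V^(3/2) (o(V) = -7 + (4*V)*√V = -7 + 4*V^(3/2))
H(x, S) = 0
(H(-2, -5)*(-7))*o(u) = (0*(-7))*(-7 + 4*(⅗)^(3/2)) = 0*(-7 + 4*(3*√15/25)) = 0*(-7 + 12*√15/25) = 0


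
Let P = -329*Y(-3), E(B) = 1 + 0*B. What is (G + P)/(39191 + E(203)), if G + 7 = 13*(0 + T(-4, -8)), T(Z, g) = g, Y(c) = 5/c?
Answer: 164/14697 ≈ 0.011159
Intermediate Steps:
E(B) = 1 (E(B) = 1 + 0 = 1)
G = -111 (G = -7 + 13*(0 - 8) = -7 + 13*(-8) = -7 - 104 = -111)
P = 1645/3 (P = -1645/(-3) = -1645*(-1)/3 = -329*(-5/3) = 1645/3 ≈ 548.33)
(G + P)/(39191 + E(203)) = (-111 + 1645/3)/(39191 + 1) = (1312/3)/39192 = (1312/3)*(1/39192) = 164/14697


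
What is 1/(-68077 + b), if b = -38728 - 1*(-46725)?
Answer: -1/60080 ≈ -1.6644e-5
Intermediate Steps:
b = 7997 (b = -38728 + 46725 = 7997)
1/(-68077 + b) = 1/(-68077 + 7997) = 1/(-60080) = -1/60080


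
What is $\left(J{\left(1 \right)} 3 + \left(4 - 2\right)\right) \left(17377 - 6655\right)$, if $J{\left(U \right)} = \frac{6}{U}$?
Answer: $214440$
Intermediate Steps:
$\left(J{\left(1 \right)} 3 + \left(4 - 2\right)\right) \left(17377 - 6655\right) = \left(\frac{6}{1} \cdot 3 + \left(4 - 2\right)\right) \left(17377 - 6655\right) = \left(6 \cdot 1 \cdot 3 + 2\right) 10722 = \left(6 \cdot 3 + 2\right) 10722 = \left(18 + 2\right) 10722 = 20 \cdot 10722 = 214440$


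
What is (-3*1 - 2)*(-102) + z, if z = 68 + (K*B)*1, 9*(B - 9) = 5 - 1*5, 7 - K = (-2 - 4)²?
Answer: 317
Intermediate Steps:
K = -29 (K = 7 - (-2 - 4)² = 7 - 1*(-6)² = 7 - 1*36 = 7 - 36 = -29)
B = 9 (B = 9 + (5 - 1*5)/9 = 9 + (5 - 5)/9 = 9 + (⅑)*0 = 9 + 0 = 9)
z = -193 (z = 68 - 29*9*1 = 68 - 261*1 = 68 - 261 = -193)
(-3*1 - 2)*(-102) + z = (-3*1 - 2)*(-102) - 193 = (-3 - 2)*(-102) - 193 = -5*(-102) - 193 = 510 - 193 = 317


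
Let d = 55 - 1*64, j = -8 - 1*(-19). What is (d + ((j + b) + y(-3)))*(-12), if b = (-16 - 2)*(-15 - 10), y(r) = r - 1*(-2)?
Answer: -5412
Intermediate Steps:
j = 11 (j = -8 + 19 = 11)
d = -9 (d = 55 - 64 = -9)
y(r) = 2 + r (y(r) = r + 2 = 2 + r)
b = 450 (b = -18*(-25) = 450)
(d + ((j + b) + y(-3)))*(-12) = (-9 + ((11 + 450) + (2 - 3)))*(-12) = (-9 + (461 - 1))*(-12) = (-9 + 460)*(-12) = 451*(-12) = -5412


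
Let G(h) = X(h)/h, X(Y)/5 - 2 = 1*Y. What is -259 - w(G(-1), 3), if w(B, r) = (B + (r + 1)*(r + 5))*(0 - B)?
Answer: -394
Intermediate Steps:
X(Y) = 10 + 5*Y (X(Y) = 10 + 5*(1*Y) = 10 + 5*Y)
G(h) = (10 + 5*h)/h
w(B, r) = -B*(B + (1 + r)*(5 + r)) (w(B, r) = (B + (1 + r)*(5 + r))*(-B) = -B*(B + (1 + r)*(5 + r)))
-259 - w(G(-1), 3) = -259 - (-1)*(5 + 10/(-1))*(5 + (5 + 10/(-1)) + 3**2 + 6*3) = -259 - (-1)*(5 + 10*(-1))*(5 + (5 + 10*(-1)) + 9 + 18) = -259 - (-1)*(5 - 10)*(5 + (5 - 10) + 9 + 18) = -259 - (-1)*(-5)*(5 - 5 + 9 + 18) = -259 - (-1)*(-5)*27 = -259 - 1*135 = -259 - 135 = -394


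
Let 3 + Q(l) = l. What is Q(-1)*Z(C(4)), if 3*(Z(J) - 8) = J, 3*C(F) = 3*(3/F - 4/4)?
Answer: -95/3 ≈ -31.667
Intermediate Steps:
C(F) = -1 + 3/F (C(F) = (3*(3/F - 4/4))/3 = (3*(3/F - 4*1/4))/3 = (3*(3/F - 1))/3 = (3*(-1 + 3/F))/3 = (-3 + 9/F)/3 = -1 + 3/F)
Z(J) = 8 + J/3
Q(l) = -3 + l
Q(-1)*Z(C(4)) = (-3 - 1)*(8 + ((3 - 1*4)/4)/3) = -4*(8 + ((3 - 4)/4)/3) = -4*(8 + ((1/4)*(-1))/3) = -4*(8 + (1/3)*(-1/4)) = -4*(8 - 1/12) = -4*95/12 = -95/3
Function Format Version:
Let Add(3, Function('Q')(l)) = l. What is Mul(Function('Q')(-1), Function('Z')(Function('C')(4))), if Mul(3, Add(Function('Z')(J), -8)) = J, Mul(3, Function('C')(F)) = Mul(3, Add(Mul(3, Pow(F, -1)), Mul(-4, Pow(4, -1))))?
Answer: Rational(-95, 3) ≈ -31.667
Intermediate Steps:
Function('C')(F) = Add(-1, Mul(3, Pow(F, -1))) (Function('C')(F) = Mul(Rational(1, 3), Mul(3, Add(Mul(3, Pow(F, -1)), Mul(-4, Pow(4, -1))))) = Mul(Rational(1, 3), Mul(3, Add(Mul(3, Pow(F, -1)), Mul(-4, Rational(1, 4))))) = Mul(Rational(1, 3), Mul(3, Add(Mul(3, Pow(F, -1)), -1))) = Mul(Rational(1, 3), Mul(3, Add(-1, Mul(3, Pow(F, -1))))) = Mul(Rational(1, 3), Add(-3, Mul(9, Pow(F, -1)))) = Add(-1, Mul(3, Pow(F, -1))))
Function('Z')(J) = Add(8, Mul(Rational(1, 3), J))
Function('Q')(l) = Add(-3, l)
Mul(Function('Q')(-1), Function('Z')(Function('C')(4))) = Mul(Add(-3, -1), Add(8, Mul(Rational(1, 3), Mul(Pow(4, -1), Add(3, Mul(-1, 4)))))) = Mul(-4, Add(8, Mul(Rational(1, 3), Mul(Rational(1, 4), Add(3, -4))))) = Mul(-4, Add(8, Mul(Rational(1, 3), Mul(Rational(1, 4), -1)))) = Mul(-4, Add(8, Mul(Rational(1, 3), Rational(-1, 4)))) = Mul(-4, Add(8, Rational(-1, 12))) = Mul(-4, Rational(95, 12)) = Rational(-95, 3)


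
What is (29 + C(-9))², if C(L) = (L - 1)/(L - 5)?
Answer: 43264/49 ≈ 882.94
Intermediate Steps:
C(L) = (-1 + L)/(-5 + L)
(29 + C(-9))² = (29 + (-1 - 9)/(-5 - 9))² = (29 - 10/(-14))² = (29 - 1/14*(-10))² = (29 + 5/7)² = (208/7)² = 43264/49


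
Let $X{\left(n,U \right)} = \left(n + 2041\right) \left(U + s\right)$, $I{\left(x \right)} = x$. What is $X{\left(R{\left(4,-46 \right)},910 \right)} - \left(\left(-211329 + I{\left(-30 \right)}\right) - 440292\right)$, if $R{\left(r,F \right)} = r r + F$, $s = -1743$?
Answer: $-1023512$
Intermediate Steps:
$R{\left(r,F \right)} = F + r^{2}$ ($R{\left(r,F \right)} = r^{2} + F = F + r^{2}$)
$X{\left(n,U \right)} = \left(-1743 + U\right) \left(2041 + n\right)$ ($X{\left(n,U \right)} = \left(n + 2041\right) \left(U - 1743\right) = \left(2041 + n\right) \left(-1743 + U\right) = \left(-1743 + U\right) \left(2041 + n\right)$)
$X{\left(R{\left(4,-46 \right)},910 \right)} - \left(\left(-211329 + I{\left(-30 \right)}\right) - 440292\right) = \left(-3557463 - 1743 \left(-46 + 4^{2}\right) + 2041 \cdot 910 + 910 \left(-46 + 4^{2}\right)\right) - \left(\left(-211329 - 30\right) - 440292\right) = \left(-3557463 - 1743 \left(-46 + 16\right) + 1857310 + 910 \left(-46 + 16\right)\right) - \left(-211359 - 440292\right) = \left(-3557463 - -52290 + 1857310 + 910 \left(-30\right)\right) - -651651 = \left(-3557463 + 52290 + 1857310 - 27300\right) + 651651 = -1675163 + 651651 = -1023512$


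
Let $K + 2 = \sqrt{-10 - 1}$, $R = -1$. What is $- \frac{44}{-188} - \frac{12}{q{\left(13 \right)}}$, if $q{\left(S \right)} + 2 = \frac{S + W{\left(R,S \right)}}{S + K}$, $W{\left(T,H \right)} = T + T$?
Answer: $\frac{2499}{235} - \frac{4 i \sqrt{11}}{5} \approx 10.634 - 2.6533 i$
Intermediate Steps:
$W{\left(T,H \right)} = 2 T$
$K = -2 + i \sqrt{11}$ ($K = -2 + \sqrt{-10 - 1} = -2 + \sqrt{-11} = -2 + i \sqrt{11} \approx -2.0 + 3.3166 i$)
$q{\left(S \right)} = -2 + \frac{-2 + S}{-2 + S + i \sqrt{11}}$ ($q{\left(S \right)} = -2 + \frac{S + 2 \left(-1\right)}{S - \left(2 - i \sqrt{11}\right)} = -2 + \frac{S - 2}{-2 + S + i \sqrt{11}} = -2 + \frac{-2 + S}{-2 + S + i \sqrt{11}}$)
$- \frac{44}{-188} - \frac{12}{q{\left(13 \right)}} = - \frac{44}{-188} - \frac{12}{\frac{1}{-2 + 13 + i \sqrt{11}} \left(2 - 13 - 2 i \sqrt{11}\right)} = \left(-44\right) \left(- \frac{1}{188}\right) - \frac{12}{\frac{1}{11 + i \sqrt{11}} \left(2 - 13 - 2 i \sqrt{11}\right)} = \frac{11}{47} - \frac{12}{\frac{1}{11 + i \sqrt{11}} \left(-11 - 2 i \sqrt{11}\right)} = \frac{11}{47} - 12 \frac{11 + i \sqrt{11}}{-11 - 2 i \sqrt{11}} = \frac{11}{47} - \frac{12 \left(11 + i \sqrt{11}\right)}{-11 - 2 i \sqrt{11}}$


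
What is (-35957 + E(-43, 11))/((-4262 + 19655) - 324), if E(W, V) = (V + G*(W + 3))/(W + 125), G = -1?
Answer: -2948423/1235658 ≈ -2.3861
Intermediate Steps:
E(W, V) = (-3 + V - W)/(125 + W) (E(W, V) = (V - (W + 3))/(W + 125) = (V - (3 + W))/(125 + W) = (V + (-3 - W))/(125 + W) = (-3 + V - W)/(125 + W))
(-35957 + E(-43, 11))/((-4262 + 19655) - 324) = (-35957 + (-3 + 11 - 1*(-43))/(125 - 43))/((-4262 + 19655) - 324) = (-35957 + (-3 + 11 + 43)/82)/(15393 - 324) = (-35957 + (1/82)*51)/15069 = (-35957 + 51/82)*(1/15069) = -2948423/82*1/15069 = -2948423/1235658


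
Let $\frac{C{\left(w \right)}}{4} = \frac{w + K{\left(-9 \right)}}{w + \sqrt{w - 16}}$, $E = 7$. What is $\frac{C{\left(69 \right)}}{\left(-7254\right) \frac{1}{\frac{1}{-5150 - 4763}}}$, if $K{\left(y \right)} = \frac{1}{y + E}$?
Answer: $\frac{137}{2453239932} - \frac{137 \sqrt{53}}{169273555308} \approx 4.9952 \cdot 10^{-8}$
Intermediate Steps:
$K{\left(y \right)} = \frac{1}{7 + y}$ ($K{\left(y \right)} = \frac{1}{y + 7} = \frac{1}{7 + y}$)
$C{\left(w \right)} = \frac{4 \left(- \frac{1}{2} + w\right)}{w + \sqrt{-16 + w}}$ ($C{\left(w \right)} = 4 \frac{w + \frac{1}{7 - 9}}{w + \sqrt{w - 16}} = 4 \frac{w + \frac{1}{-2}}{w + \sqrt{-16 + w}} = 4 \frac{w - \frac{1}{2}}{w + \sqrt{-16 + w}} = 4 \frac{- \frac{1}{2} + w}{w + \sqrt{-16 + w}} = \frac{4 \left(- \frac{1}{2} + w\right)}{w + \sqrt{-16 + w}}$)
$\frac{C{\left(69 \right)}}{\left(-7254\right) \frac{1}{\frac{1}{-5150 - 4763}}} = \frac{2 \frac{1}{69 + \sqrt{-16 + 69}} \left(-1 + 2 \cdot 69\right)}{\left(-7254\right) \frac{1}{\frac{1}{-5150 - 4763}}} = \frac{2 \frac{1}{69 + \sqrt{53}} \left(-1 + 138\right)}{\left(-7254\right) \frac{1}{\frac{1}{-9913}}} = \frac{2 \frac{1}{69 + \sqrt{53}} \cdot 137}{\left(-7254\right) \frac{1}{- \frac{1}{9913}}} = \frac{274 \frac{1}{69 + \sqrt{53}}}{\left(-7254\right) \left(-9913\right)} = \frac{274 \frac{1}{69 + \sqrt{53}}}{71908902} = \frac{274}{69 + \sqrt{53}} \cdot \frac{1}{71908902} = \frac{137}{35954451 \left(69 + \sqrt{53}\right)}$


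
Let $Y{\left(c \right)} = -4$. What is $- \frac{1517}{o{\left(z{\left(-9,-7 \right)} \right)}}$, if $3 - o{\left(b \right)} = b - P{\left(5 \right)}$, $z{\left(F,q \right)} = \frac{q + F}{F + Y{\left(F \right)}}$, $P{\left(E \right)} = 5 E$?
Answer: $- \frac{19721}{348} \approx -56.67$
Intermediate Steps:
$z{\left(F,q \right)} = \frac{F + q}{-4 + F}$ ($z{\left(F,q \right)} = \frac{q + F}{F - 4} = \frac{F + q}{-4 + F}$)
$o{\left(b \right)} = 28 - b$ ($o{\left(b \right)} = 3 - \left(b - 5 \cdot 5\right) = 3 - \left(b - 25\right) = 3 - \left(-25 + b\right) = 28 - b$)
$- \frac{1517}{o{\left(z{\left(-9,-7 \right)} \right)}} = - \frac{1517}{28 - \frac{-9 - 7}{-4 - 9}} = - \frac{1517}{28 - \frac{1}{-13} \left(-16\right)} = - \frac{1517}{28 - \left(- \frac{1}{13}\right) \left(-16\right)} = - \frac{1517}{28 - \frac{16}{13}} = - \frac{1517}{\frac{348}{13}} = \left(-1517\right) \frac{13}{348} = - \frac{19721}{348}$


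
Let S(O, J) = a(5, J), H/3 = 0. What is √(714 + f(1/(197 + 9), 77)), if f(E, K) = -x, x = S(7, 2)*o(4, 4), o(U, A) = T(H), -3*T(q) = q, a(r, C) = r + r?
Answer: √714 ≈ 26.721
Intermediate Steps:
H = 0 (H = 3*0 = 0)
a(r, C) = 2*r
T(q) = -q/3
o(U, A) = 0 (o(U, A) = -⅓*0 = 0)
S(O, J) = 10 (S(O, J) = 2*5 = 10)
x = 0 (x = 10*0 = 0)
f(E, K) = 0 (f(E, K) = -1*0 = 0)
√(714 + f(1/(197 + 9), 77)) = √(714 + 0) = √714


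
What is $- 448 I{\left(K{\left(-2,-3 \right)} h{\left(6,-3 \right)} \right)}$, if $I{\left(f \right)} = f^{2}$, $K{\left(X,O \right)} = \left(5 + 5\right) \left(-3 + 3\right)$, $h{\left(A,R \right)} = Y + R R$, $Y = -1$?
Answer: $0$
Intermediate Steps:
$h{\left(A,R \right)} = -1 + R^{2}$ ($h{\left(A,R \right)} = -1 + R R = -1 + R^{2}$)
$K{\left(X,O \right)} = 0$ ($K{\left(X,O \right)} = 10 \cdot 0 = 0$)
$- 448 I{\left(K{\left(-2,-3 \right)} h{\left(6,-3 \right)} \right)} = - 448 \left(0 \left(-1 + \left(-3\right)^{2}\right)\right)^{2} = - 448 \left(0 \left(-1 + 9\right)\right)^{2} = - 448 \left(0 \cdot 8\right)^{2} = - 448 \cdot 0^{2} = \left(-448\right) 0 = 0$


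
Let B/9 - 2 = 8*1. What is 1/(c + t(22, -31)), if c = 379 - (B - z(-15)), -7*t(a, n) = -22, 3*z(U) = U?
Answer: 7/2010 ≈ 0.0034826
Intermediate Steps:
z(U) = U/3
B = 90 (B = 18 + 9*(8*1) = 18 + 9*8 = 18 + 72 = 90)
t(a, n) = 22/7 (t(a, n) = -1/7*(-22) = 22/7)
c = 284 (c = 379 - (90 - (-15)/3) = 379 - (90 - 1*(-5)) = 379 - (90 + 5) = 379 - 1*95 = 379 - 95 = 284)
1/(c + t(22, -31)) = 1/(284 + 22/7) = 1/(2010/7) = 7/2010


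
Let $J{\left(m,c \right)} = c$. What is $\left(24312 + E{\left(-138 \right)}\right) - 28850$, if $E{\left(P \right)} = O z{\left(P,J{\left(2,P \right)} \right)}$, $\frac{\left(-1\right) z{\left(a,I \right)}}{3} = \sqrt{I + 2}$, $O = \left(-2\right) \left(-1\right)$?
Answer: $-4538 - 12 i \sqrt{34} \approx -4538.0 - 69.971 i$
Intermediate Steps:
$O = 2$
$z{\left(a,I \right)} = - 3 \sqrt{2 + I}$ ($z{\left(a,I \right)} = - 3 \sqrt{I + 2} = - 3 \sqrt{2 + I}$)
$E{\left(P \right)} = - 6 \sqrt{2 + P}$ ($E{\left(P \right)} = 2 \left(- 3 \sqrt{2 + P}\right) = - 6 \sqrt{2 + P}$)
$\left(24312 + E{\left(-138 \right)}\right) - 28850 = \left(24312 - 6 \sqrt{2 - 138}\right) - 28850 = \left(24312 - 6 \sqrt{-136}\right) - 28850 = \left(24312 - 6 \cdot 2 i \sqrt{34}\right) - 28850 = \left(24312 - 12 i \sqrt{34}\right) - 28850 = -4538 - 12 i \sqrt{34}$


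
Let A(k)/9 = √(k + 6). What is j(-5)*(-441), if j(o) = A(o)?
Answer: -3969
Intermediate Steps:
A(k) = 9*√(6 + k) (A(k) = 9*√(k + 6) = 9*√(6 + k))
j(o) = 9*√(6 + o)
j(-5)*(-441) = (9*√(6 - 5))*(-441) = (9*√1)*(-441) = (9*1)*(-441) = 9*(-441) = -3969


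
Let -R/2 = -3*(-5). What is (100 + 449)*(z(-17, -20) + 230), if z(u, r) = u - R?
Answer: 133407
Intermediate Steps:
R = -30 (R = -(-6)*(-5) = -2*15 = -30)
z(u, r) = 30 + u (z(u, r) = u - 1*(-30) = u + 30 = 30 + u)
(100 + 449)*(z(-17, -20) + 230) = (100 + 449)*((30 - 17) + 230) = 549*(13 + 230) = 549*243 = 133407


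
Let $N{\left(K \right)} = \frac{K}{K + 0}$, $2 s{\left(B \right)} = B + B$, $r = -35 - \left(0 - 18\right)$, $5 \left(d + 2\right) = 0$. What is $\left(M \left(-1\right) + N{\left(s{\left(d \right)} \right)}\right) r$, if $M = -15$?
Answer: $-272$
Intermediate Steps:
$d = -2$ ($d = -2 + \frac{1}{5} \cdot 0 = -2 + 0 = -2$)
$r = -17$ ($r = -35 - \left(0 - 18\right) = -35 - -18 = -35 + 18 = -17$)
$s{\left(B \right)} = B$ ($s{\left(B \right)} = \frac{B + B}{2} = \frac{2 B}{2} = B$)
$N{\left(K \right)} = 1$ ($N{\left(K \right)} = \frac{K}{K} = 1$)
$\left(M \left(-1\right) + N{\left(s{\left(d \right)} \right)}\right) r = \left(\left(-15\right) \left(-1\right) + 1\right) \left(-17\right) = \left(15 + 1\right) \left(-17\right) = 16 \left(-17\right) = -272$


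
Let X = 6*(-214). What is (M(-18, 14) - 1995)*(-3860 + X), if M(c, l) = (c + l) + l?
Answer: 10210840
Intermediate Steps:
X = -1284
M(c, l) = c + 2*l
(M(-18, 14) - 1995)*(-3860 + X) = ((-18 + 2*14) - 1995)*(-3860 - 1284) = ((-18 + 28) - 1995)*(-5144) = (10 - 1995)*(-5144) = -1985*(-5144) = 10210840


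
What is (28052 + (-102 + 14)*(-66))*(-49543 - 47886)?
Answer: -3298945940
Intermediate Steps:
(28052 + (-102 + 14)*(-66))*(-49543 - 47886) = (28052 - 88*(-66))*(-97429) = (28052 + 5808)*(-97429) = 33860*(-97429) = -3298945940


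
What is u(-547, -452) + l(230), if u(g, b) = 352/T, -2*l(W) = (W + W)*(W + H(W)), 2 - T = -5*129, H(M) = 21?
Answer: -37350958/647 ≈ -57729.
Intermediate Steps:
T = 647 (T = 2 - (-5)*129 = 2 - 1*(-645) = 2 + 645 = 647)
l(W) = -W*(21 + W) (l(W) = -(W + W)*(W + 21)/2 = -2*W*(21 + W)/2 = -W*(21 + W))
u(g, b) = 352/647
u(-547, -452) + l(230) = 352/647 - 1*230*(21 + 230) = 352/647 - 1*230*251 = 352/647 - 57730 = -37350958/647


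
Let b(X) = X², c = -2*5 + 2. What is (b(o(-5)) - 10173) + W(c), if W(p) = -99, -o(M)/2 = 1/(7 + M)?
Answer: -10271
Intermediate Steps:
o(M) = -2/(7 + M)
c = -8 (c = -10 + 2 = -8)
(b(o(-5)) - 10173) + W(c) = ((-2/(7 - 5))² - 10173) - 99 = ((-2/2)² - 10173) - 99 = ((-2*½)² - 10173) - 99 = ((-1)² - 10173) - 99 = (1 - 10173) - 99 = -10172 - 99 = -10271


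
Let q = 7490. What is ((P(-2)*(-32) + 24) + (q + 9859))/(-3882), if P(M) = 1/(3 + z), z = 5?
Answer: -17369/3882 ≈ -4.4742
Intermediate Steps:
P(M) = ⅛ (P(M) = 1/(3 + 5) = 1/8 = ⅛)
((P(-2)*(-32) + 24) + (q + 9859))/(-3882) = (((⅛)*(-32) + 24) + (7490 + 9859))/(-3882) = ((-4 + 24) + 17349)*(-1/3882) = (20 + 17349)*(-1/3882) = 17369*(-1/3882) = -17369/3882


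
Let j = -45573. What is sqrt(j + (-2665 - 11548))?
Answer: I*sqrt(59786) ≈ 244.51*I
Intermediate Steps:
sqrt(j + (-2665 - 11548)) = sqrt(-45573 + (-2665 - 11548)) = sqrt(-45573 - 14213) = sqrt(-59786) = I*sqrt(59786)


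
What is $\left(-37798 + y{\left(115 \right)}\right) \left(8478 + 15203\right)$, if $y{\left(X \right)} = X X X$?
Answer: $35120746437$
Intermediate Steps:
$y{\left(X \right)} = X^{3}$ ($y{\left(X \right)} = X^{2} X = X^{3}$)
$\left(-37798 + y{\left(115 \right)}\right) \left(8478 + 15203\right) = \left(-37798 + 115^{3}\right) \left(8478 + 15203\right) = \left(-37798 + 1520875\right) 23681 = 1483077 \cdot 23681 = 35120746437$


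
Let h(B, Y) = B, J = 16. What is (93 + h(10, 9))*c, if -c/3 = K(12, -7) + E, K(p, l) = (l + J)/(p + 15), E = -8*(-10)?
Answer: -24823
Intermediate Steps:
E = 80
K(p, l) = (16 + l)/(15 + p) (K(p, l) = (l + 16)/(p + 15) = (16 + l)/(15 + p))
c = -241 (c = -3*((16 - 7)/(15 + 12) + 80) = -3*(9/27 + 80) = -3*((1/27)*9 + 80) = -3*(⅓ + 80) = -3*241/3 = -241)
(93 + h(10, 9))*c = (93 + 10)*(-241) = 103*(-241) = -24823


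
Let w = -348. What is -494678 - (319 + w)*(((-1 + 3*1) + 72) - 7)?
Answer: -492735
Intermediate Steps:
-494678 - (319 + w)*(((-1 + 3*1) + 72) - 7) = -494678 - (319 - 348)*(((-1 + 3*1) + 72) - 7) = -494678 - (-29)*(((-1 + 3) + 72) - 7) = -494678 - (-29)*((2 + 72) - 7) = -494678 - (-29)*(74 - 7) = -494678 - (-29)*67 = -494678 - 1*(-1943) = -494678 + 1943 = -492735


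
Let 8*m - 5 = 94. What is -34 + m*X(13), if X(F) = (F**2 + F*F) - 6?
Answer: 8149/2 ≈ 4074.5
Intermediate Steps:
m = 99/8 (m = 5/8 + (1/8)*94 = 5/8 + 47/4 = 99/8 ≈ 12.375)
X(F) = -6 + 2*F**2 (X(F) = (F**2 + F**2) - 6 = 2*F**2 - 6 = -6 + 2*F**2)
-34 + m*X(13) = -34 + 99*(-6 + 2*13**2)/8 = -34 + 99*(-6 + 2*169)/8 = -34 + 99*(-6 + 338)/8 = -34 + (99/8)*332 = -34 + 8217/2 = 8149/2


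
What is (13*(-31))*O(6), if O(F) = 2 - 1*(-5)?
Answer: -2821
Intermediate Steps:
O(F) = 7 (O(F) = 2 + 5 = 7)
(13*(-31))*O(6) = (13*(-31))*7 = -403*7 = -2821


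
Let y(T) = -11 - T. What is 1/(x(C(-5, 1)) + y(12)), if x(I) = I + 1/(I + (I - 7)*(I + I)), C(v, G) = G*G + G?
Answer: -18/379 ≈ -0.047493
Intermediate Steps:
C(v, G) = G + G² (C(v, G) = G² + G = G + G²)
x(I) = I + 1/(I + 2*I*(-7 + I)) (x(I) = I + 1/(I + (-7 + I)*(2*I)) = I + 1/(I + 2*I*(-7 + I)))
1/(x(C(-5, 1)) + y(12)) = 1/((1 - 13*(1 + 1)² + 2*(1*(1 + 1))³)/(((1*(1 + 1)))*(-13 + 2*(1*(1 + 1)))) + (-11 - 1*12)) = 1/((1 - 13*(1*2)² + 2*(1*2)³)/(((1*2))*(-13 + 2*(1*2))) + (-11 - 12)) = 1/((1 - 13*2² + 2*2³)/(2*(-13 + 2*2)) - 23) = 1/((1 - 13*4 + 2*8)/(2*(-13 + 4)) - 23) = 1/((½)*(1 - 52 + 16)/(-9) - 23) = 1/((½)*(-⅑)*(-35) - 23) = 1/(35/18 - 23) = 1/(-379/18) = -18/379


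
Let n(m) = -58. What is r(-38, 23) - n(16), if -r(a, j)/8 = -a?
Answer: -246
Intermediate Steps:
r(a, j) = 8*a (r(a, j) = -(-8)*a = 8*a)
r(-38, 23) - n(16) = 8*(-38) - 1*(-58) = -304 + 58 = -246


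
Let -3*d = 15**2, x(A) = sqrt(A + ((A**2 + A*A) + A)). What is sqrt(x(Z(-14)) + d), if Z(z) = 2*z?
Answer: sqrt(-75 + 6*sqrt(42)) ≈ 6.0096*I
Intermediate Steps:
x(A) = sqrt(2*A + 2*A**2) (x(A) = sqrt(A + ((A**2 + A**2) + A)) = sqrt(A + (2*A**2 + A)) = sqrt(A + (A + 2*A**2)) = sqrt(2*A + 2*A**2))
d = -75 (d = -1/3*15**2 = -1/3*225 = -75)
sqrt(x(Z(-14)) + d) = sqrt(sqrt(2)*sqrt((2*(-14))*(1 + 2*(-14))) - 75) = sqrt(sqrt(2)*sqrt(-28*(1 - 28)) - 75) = sqrt(sqrt(2)*sqrt(-28*(-27)) - 75) = sqrt(sqrt(2)*sqrt(756) - 75) = sqrt(sqrt(2)*(6*sqrt(21)) - 75) = sqrt(6*sqrt(42) - 75) = sqrt(-75 + 6*sqrt(42))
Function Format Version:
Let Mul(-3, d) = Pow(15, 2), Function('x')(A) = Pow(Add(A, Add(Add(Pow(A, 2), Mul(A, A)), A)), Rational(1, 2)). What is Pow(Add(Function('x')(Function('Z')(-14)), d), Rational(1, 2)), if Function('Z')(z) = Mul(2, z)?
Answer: Pow(Add(-75, Mul(6, Pow(42, Rational(1, 2)))), Rational(1, 2)) ≈ Mul(6.0096, I)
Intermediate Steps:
Function('x')(A) = Pow(Add(Mul(2, A), Mul(2, Pow(A, 2))), Rational(1, 2)) (Function('x')(A) = Pow(Add(A, Add(Add(Pow(A, 2), Pow(A, 2)), A)), Rational(1, 2)) = Pow(Add(A, Add(Mul(2, Pow(A, 2)), A)), Rational(1, 2)) = Pow(Add(A, Add(A, Mul(2, Pow(A, 2)))), Rational(1, 2)) = Pow(Add(Mul(2, A), Mul(2, Pow(A, 2))), Rational(1, 2)))
d = -75 (d = Mul(Rational(-1, 3), Pow(15, 2)) = Mul(Rational(-1, 3), 225) = -75)
Pow(Add(Function('x')(Function('Z')(-14)), d), Rational(1, 2)) = Pow(Add(Mul(Pow(2, Rational(1, 2)), Pow(Mul(Mul(2, -14), Add(1, Mul(2, -14))), Rational(1, 2))), -75), Rational(1, 2)) = Pow(Add(Mul(Pow(2, Rational(1, 2)), Pow(Mul(-28, Add(1, -28)), Rational(1, 2))), -75), Rational(1, 2)) = Pow(Add(Mul(Pow(2, Rational(1, 2)), Pow(Mul(-28, -27), Rational(1, 2))), -75), Rational(1, 2)) = Pow(Add(Mul(Pow(2, Rational(1, 2)), Pow(756, Rational(1, 2))), -75), Rational(1, 2)) = Pow(Add(Mul(Pow(2, Rational(1, 2)), Mul(6, Pow(21, Rational(1, 2)))), -75), Rational(1, 2)) = Pow(Add(Mul(6, Pow(42, Rational(1, 2))), -75), Rational(1, 2)) = Pow(Add(-75, Mul(6, Pow(42, Rational(1, 2)))), Rational(1, 2))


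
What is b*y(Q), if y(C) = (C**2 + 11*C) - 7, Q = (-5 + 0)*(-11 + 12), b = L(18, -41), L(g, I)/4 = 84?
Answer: -12432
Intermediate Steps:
L(g, I) = 336 (L(g, I) = 4*84 = 336)
b = 336
Q = -5 (Q = -5*1 = -5)
y(C) = -7 + C**2 + 11*C
b*y(Q) = 336*(-7 + (-5)**2 + 11*(-5)) = 336*(-7 + 25 - 55) = 336*(-37) = -12432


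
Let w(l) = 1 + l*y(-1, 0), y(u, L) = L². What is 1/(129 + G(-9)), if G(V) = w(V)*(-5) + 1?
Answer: 1/125 ≈ 0.0080000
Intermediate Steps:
w(l) = 1 (w(l) = 1 + l*0² = 1 + l*0 = 1 + 0 = 1)
G(V) = -4 (G(V) = 1*(-5) + 1 = -5 + 1 = -4)
1/(129 + G(-9)) = 1/(129 - 4) = 1/125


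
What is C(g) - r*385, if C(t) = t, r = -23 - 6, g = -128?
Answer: 11037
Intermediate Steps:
r = -29
C(g) - r*385 = -128 - (-29)*385 = -128 - 1*(-11165) = -128 + 11165 = 11037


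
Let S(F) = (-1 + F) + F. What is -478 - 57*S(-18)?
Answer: 1631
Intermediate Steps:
S(F) = -1 + 2*F
-478 - 57*S(-18) = -478 - 57*(-1 + 2*(-18)) = -478 - 57*(-1 - 36) = -478 - 57*(-37) = -478 + 2109 = 1631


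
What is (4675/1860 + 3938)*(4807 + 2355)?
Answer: 5249284051/186 ≈ 2.8222e+7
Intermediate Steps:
(4675/1860 + 3938)*(4807 + 2355) = (4675*(1/1860) + 3938)*7162 = (935/372 + 3938)*7162 = (1465871/372)*7162 = 5249284051/186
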